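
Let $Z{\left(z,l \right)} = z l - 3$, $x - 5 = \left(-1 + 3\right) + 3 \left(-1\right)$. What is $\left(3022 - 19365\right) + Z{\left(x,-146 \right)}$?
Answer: $-16930$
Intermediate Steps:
$x = 4$ ($x = 5 + \left(\left(-1 + 3\right) + 3 \left(-1\right)\right) = 5 + \left(2 - 3\right) = 5 - 1 = 4$)
$Z{\left(z,l \right)} = -3 + l z$ ($Z{\left(z,l \right)} = l z - 3 = -3 + l z$)
$\left(3022 - 19365\right) + Z{\left(x,-146 \right)} = \left(3022 - 19365\right) - 587 = -16343 - 587 = -16930$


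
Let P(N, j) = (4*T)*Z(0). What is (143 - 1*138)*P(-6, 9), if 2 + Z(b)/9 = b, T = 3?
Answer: -1080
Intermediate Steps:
Z(b) = -18 + 9*b
P(N, j) = -216 (P(N, j) = (4*3)*(-18 + 9*0) = 12*(-18 + 0) = 12*(-18) = -216)
(143 - 1*138)*P(-6, 9) = (143 - 1*138)*(-216) = (143 - 138)*(-216) = 5*(-216) = -1080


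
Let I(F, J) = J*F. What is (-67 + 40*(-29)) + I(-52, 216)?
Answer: -12459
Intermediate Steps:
I(F, J) = F*J
(-67 + 40*(-29)) + I(-52, 216) = (-67 + 40*(-29)) - 52*216 = (-67 - 1160) - 11232 = -1227 - 11232 = -12459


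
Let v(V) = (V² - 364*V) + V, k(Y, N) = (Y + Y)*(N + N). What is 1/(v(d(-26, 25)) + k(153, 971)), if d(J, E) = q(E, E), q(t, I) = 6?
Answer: 1/592110 ≈ 1.6889e-6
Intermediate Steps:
d(J, E) = 6
k(Y, N) = 4*N*Y (k(Y, N) = (2*Y)*(2*N) = 4*N*Y)
v(V) = V² - 363*V
1/(v(d(-26, 25)) + k(153, 971)) = 1/(6*(-363 + 6) + 4*971*153) = 1/(6*(-357) + 594252) = 1/(-2142 + 594252) = 1/592110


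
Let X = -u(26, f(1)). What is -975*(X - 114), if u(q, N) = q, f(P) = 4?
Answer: 136500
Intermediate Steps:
X = -26 (X = -1*26 = -26)
-975*(X - 114) = -975*(-26 - 114) = -975*(-140) = 136500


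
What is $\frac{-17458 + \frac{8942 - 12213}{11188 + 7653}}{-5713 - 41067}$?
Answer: $\frac{328929449}{881381980} \approx 0.3732$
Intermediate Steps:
$\frac{-17458 + \frac{8942 - 12213}{11188 + 7653}}{-5713 - 41067} = \frac{-17458 - \frac{3271}{18841}}{-46780} = \left(-17458 - \frac{3271}{18841}\right) \left(- \frac{1}{46780}\right) = \left(- \frac{328929449}{18841}\right) \left(- \frac{1}{46780}\right) = \frac{328929449}{881381980}$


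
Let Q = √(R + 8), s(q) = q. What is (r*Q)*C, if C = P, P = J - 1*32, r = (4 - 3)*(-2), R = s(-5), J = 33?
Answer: -2*√3 ≈ -3.4641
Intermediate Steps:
R = -5
r = -2 (r = 1*(-2) = -2)
P = 1 (P = 33 - 1*32 = 33 - 32 = 1)
C = 1
Q = √3 (Q = √(-5 + 8) = √3 ≈ 1.7320)
(r*Q)*C = -2*√3*1 = -2*√3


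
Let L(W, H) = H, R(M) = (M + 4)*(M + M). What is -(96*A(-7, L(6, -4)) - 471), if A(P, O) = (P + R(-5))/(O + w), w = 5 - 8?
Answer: 3585/7 ≈ 512.14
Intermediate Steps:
R(M) = 2*M*(4 + M) (R(M) = (4 + M)*(2*M) = 2*M*(4 + M))
w = -3
A(P, O) = (10 + P)/(-3 + O) (A(P, O) = (P + 2*(-5)*(4 - 5))/(O - 3) = (P + 2*(-5)*(-1))/(-3 + O) = (P + 10)/(-3 + O) = (10 + P)/(-3 + O))
-(96*A(-7, L(6, -4)) - 471) = -(96*((10 - 7)/(-3 - 4)) - 471) = -(96*(3/(-7)) - 471) = -(96*(-⅐*3) - 471) = -(96*(-3/7) - 471) = -(-288/7 - 471) = -1*(-3585/7) = 3585/7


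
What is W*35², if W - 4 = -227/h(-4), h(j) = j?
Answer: 297675/4 ≈ 74419.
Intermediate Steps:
W = 243/4 (W = 4 - 227/(-4) = 4 - 227*(-¼) = 4 + 227/4 = 243/4 ≈ 60.750)
W*35² = (243/4)*35² = (243/4)*1225 = 297675/4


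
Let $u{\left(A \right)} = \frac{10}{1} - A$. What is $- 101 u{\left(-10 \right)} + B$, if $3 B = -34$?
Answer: $- \frac{6094}{3} \approx -2031.3$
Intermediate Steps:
$u{\left(A \right)} = 10 - A$ ($u{\left(A \right)} = 10 \cdot 1 - A = 10 - A$)
$B = - \frac{34}{3}$ ($B = \frac{1}{3} \left(-34\right) = - \frac{34}{3} \approx -11.333$)
$- 101 u{\left(-10 \right)} + B = - 101 \left(10 - -10\right) - \frac{34}{3} = - 101 \left(10 + 10\right) - \frac{34}{3} = \left(-101\right) 20 - \frac{34}{3} = -2020 - \frac{34}{3} = - \frac{6094}{3}$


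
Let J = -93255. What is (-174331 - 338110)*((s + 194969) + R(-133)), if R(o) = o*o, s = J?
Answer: -61186992723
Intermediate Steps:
s = -93255
R(o) = o²
(-174331 - 338110)*((s + 194969) + R(-133)) = (-174331 - 338110)*((-93255 + 194969) + (-133)²) = -512441*(101714 + 17689) = -512441*119403 = -61186992723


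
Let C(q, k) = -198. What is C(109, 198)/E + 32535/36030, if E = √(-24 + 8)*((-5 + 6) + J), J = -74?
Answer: 2169/2402 - 99*I/146 ≈ 0.903 - 0.67808*I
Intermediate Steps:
E = -292*I (E = √(-24 + 8)*((-5 + 6) - 74) = √(-16)*(1 - 74) = (4*I)*(-73) = -292*I ≈ -292.0*I)
C(109, 198)/E + 32535/36030 = -198*I/292 + 32535/36030 = -99*I/146 + 32535*(1/36030) = -99*I/146 + 2169/2402 = 2169/2402 - 99*I/146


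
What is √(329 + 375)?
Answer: 8*√11 ≈ 26.533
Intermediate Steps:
√(329 + 375) = √704 = 8*√11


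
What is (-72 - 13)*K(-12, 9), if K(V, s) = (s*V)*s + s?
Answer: 81855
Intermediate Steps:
K(V, s) = s + V*s² (K(V, s) = (V*s)*s + s = V*s² + s = s + V*s²)
(-72 - 13)*K(-12, 9) = (-72 - 13)*(9*(1 - 12*9)) = -765*(1 - 108) = -765*(-107) = -85*(-963) = 81855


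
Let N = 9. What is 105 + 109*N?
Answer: 1086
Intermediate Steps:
105 + 109*N = 105 + 109*9 = 105 + 981 = 1086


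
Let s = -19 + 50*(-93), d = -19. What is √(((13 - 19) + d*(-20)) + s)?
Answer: I*√4295 ≈ 65.536*I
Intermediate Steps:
s = -4669 (s = -19 - 4650 = -4669)
√(((13 - 19) + d*(-20)) + s) = √(((13 - 19) - 19*(-20)) - 4669) = √((-6 + 380) - 4669) = √(374 - 4669) = √(-4295) = I*√4295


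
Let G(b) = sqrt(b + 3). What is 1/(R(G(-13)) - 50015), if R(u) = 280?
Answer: -1/49735 ≈ -2.0107e-5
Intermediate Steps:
G(b) = sqrt(3 + b)
1/(R(G(-13)) - 50015) = 1/(280 - 50015) = 1/(-49735) = -1/49735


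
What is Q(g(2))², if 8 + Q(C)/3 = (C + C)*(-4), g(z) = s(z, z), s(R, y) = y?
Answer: 5184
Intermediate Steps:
g(z) = z
Q(C) = -24 - 24*C (Q(C) = -24 + 3*((C + C)*(-4)) = -24 + 3*((2*C)*(-4)) = -24 + 3*(-8*C) = -24 - 24*C)
Q(g(2))² = (-24 - 24*2)² = (-24 - 48)² = (-72)² = 5184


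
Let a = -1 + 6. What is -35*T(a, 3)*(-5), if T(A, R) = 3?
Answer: 525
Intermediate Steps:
a = 5
-35*T(a, 3)*(-5) = -35*3*(-5) = -105*(-5) = 525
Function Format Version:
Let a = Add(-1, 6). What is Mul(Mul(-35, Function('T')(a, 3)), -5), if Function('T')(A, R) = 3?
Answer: 525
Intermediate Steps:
a = 5
Mul(Mul(-35, Function('T')(a, 3)), -5) = Mul(Mul(-35, 3), -5) = Mul(-105, -5) = 525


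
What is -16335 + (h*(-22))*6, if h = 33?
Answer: -20691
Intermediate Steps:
-16335 + (h*(-22))*6 = -16335 + (33*(-22))*6 = -16335 - 726*6 = -16335 - 4356 = -20691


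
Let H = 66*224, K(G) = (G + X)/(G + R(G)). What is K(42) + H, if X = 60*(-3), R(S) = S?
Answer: 206953/14 ≈ 14782.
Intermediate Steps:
X = -180
K(G) = (-180 + G)/(2*G) (K(G) = (G - 180)/(G + G) = (-180 + G)/((2*G)) = (-180 + G)*(1/(2*G)) = (-180 + G)/(2*G))
H = 14784
K(42) + H = (1/2)*(-180 + 42)/42 + 14784 = (1/2)*(1/42)*(-138) + 14784 = -23/14 + 14784 = 206953/14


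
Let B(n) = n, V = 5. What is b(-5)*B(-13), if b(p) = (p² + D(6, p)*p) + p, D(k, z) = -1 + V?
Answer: 0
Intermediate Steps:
D(k, z) = 4 (D(k, z) = -1 + 5 = 4)
b(p) = p² + 5*p (b(p) = (p² + 4*p) + p = p² + 5*p)
b(-5)*B(-13) = -5*(5 - 5)*(-13) = -5*0*(-13) = 0*(-13) = 0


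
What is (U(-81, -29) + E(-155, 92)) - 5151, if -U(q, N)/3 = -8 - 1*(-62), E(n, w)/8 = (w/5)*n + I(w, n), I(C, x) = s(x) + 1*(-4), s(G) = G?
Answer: -29401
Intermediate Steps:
I(C, x) = -4 + x (I(C, x) = x + 1*(-4) = x - 4 = -4 + x)
E(n, w) = -32 + 8*n + 8*n*w/5 (E(n, w) = 8*((w/5)*n + (-4 + n)) = 8*(n*w/5 + (-4 + n)) = 8*(-4 + n + n*w/5) = -32 + 8*n + 8*n*w/5)
U(q, N) = -162 (U(q, N) = -3*(-8 - 1*(-62)) = -3*(-8 + 62) = -3*54 = -162)
(U(-81, -29) + E(-155, 92)) - 5151 = (-162 + (-32 + 8*(-155) + (8/5)*(-155)*92)) - 5151 = (-162 + (-32 - 1240 - 22816)) - 5151 = (-162 - 24088) - 5151 = -24250 - 5151 = -29401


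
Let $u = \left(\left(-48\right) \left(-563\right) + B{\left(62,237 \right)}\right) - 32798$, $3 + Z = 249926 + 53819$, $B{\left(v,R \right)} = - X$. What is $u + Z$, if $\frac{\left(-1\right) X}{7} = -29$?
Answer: $297765$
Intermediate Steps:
$X = 203$ ($X = \left(-7\right) \left(-29\right) = 203$)
$B{\left(v,R \right)} = -203$ ($B{\left(v,R \right)} = \left(-1\right) 203 = -203$)
$Z = 303742$ ($Z = -3 + \left(249926 + 53819\right) = -3 + 303745 = 303742$)
$u = -5977$ ($u = \left(\left(-48\right) \left(-563\right) - 203\right) - 32798 = \left(27024 - 203\right) - 32798 = 26821 - 32798 = -5977$)
$u + Z = -5977 + 303742 = 297765$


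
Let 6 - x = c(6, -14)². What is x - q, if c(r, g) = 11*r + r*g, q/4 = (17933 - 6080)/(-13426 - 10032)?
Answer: -3706116/11729 ≈ -315.98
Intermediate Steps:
q = -23706/11729 (q = 4*((17933 - 6080)/(-13426 - 10032)) = 4*(11853/(-23458)) = 4*(11853*(-1/23458)) = 4*(-11853/23458) = -23706/11729 ≈ -2.0211)
c(r, g) = 11*r + g*r
x = -318 (x = 6 - (6*(11 - 14))² = 6 - (6*(-3))² = 6 - 1*(-18)² = 6 - 1*324 = 6 - 324 = -318)
x - q = -318 - 1*(-23706/11729) = -318 + 23706/11729 = -3706116/11729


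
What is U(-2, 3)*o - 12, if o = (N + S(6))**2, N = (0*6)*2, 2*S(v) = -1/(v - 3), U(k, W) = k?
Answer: -217/18 ≈ -12.056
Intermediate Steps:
S(v) = -1/(2*(-3 + v)) (S(v) = (-1/(v - 3))/2 = (-1/(-3 + v))/2 = -1/(2*(-3 + v)))
N = 0 (N = 0*2 = 0)
o = 1/36 (o = (0 - 1/(-6 + 2*6))**2 = (0 - 1/(-6 + 12))**2 = (0 - 1/6)**2 = (-1/6)**2 = 1/36 ≈ 0.027778)
U(-2, 3)*o - 12 = -2*1/36 - 12 = -1/18 - 12 = -217/18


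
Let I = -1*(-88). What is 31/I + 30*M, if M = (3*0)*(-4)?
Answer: 31/88 ≈ 0.35227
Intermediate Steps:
I = 88
M = 0 (M = 0*(-4) = 0)
31/I + 30*M = 31/88 + 30*0 = 31*(1/88) + 0 = 31/88 + 0 = 31/88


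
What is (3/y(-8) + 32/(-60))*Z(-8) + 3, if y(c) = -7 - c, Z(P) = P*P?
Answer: 2413/15 ≈ 160.87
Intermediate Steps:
Z(P) = P**2
(3/y(-8) + 32/(-60))*Z(-8) + 3 = (3/(-7 - 1*(-8)) + 32/(-60))*(-8)**2 + 3 = (3/(-7 + 8) + 32*(-1/60))*64 + 3 = (3/1 - 8/15)*64 + 3 = (3*1 - 8/15)*64 + 3 = (3 - 8/15)*64 + 3 = (37/15)*64 + 3 = 2368/15 + 3 = 2413/15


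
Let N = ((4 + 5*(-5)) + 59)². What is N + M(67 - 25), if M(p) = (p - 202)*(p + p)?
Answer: -11996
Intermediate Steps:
M(p) = 2*p*(-202 + p) (M(p) = (-202 + p)*(2*p) = 2*p*(-202 + p))
N = 1444 (N = ((4 - 25) + 59)² = (-21 + 59)² = 38² = 1444)
N + M(67 - 25) = 1444 + 2*(67 - 25)*(-202 + (67 - 25)) = 1444 + 2*42*(-202 + 42) = 1444 + 2*42*(-160) = 1444 - 13440 = -11996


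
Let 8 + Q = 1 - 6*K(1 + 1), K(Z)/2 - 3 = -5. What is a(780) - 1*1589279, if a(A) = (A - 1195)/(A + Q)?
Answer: -1266655778/797 ≈ -1.5893e+6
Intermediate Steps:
K(Z) = -4 (K(Z) = 6 + 2*(-5) = 6 - 10 = -4)
Q = 17 (Q = -8 + (1 - 6*(-4)) = -8 + (1 + 24) = -8 + 25 = 17)
a(A) = (-1195 + A)/(17 + A) (a(A) = (A - 1195)/(A + 17) = (-1195 + A)/(17 + A))
a(780) - 1*1589279 = (-1195 + 780)/(17 + 780) - 1*1589279 = -415/797 - 1589279 = -1266655778/797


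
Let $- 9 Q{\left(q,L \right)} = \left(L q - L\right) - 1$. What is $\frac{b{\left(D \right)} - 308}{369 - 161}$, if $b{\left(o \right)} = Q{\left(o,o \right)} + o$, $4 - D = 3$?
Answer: $- \frac{1381}{936} \approx -1.4754$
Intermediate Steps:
$D = 1$ ($D = 4 - 3 = 1$)
$Q{\left(q,L \right)} = \frac{1}{9} + \frac{L}{9} - \frac{L q}{9}$ ($Q{\left(q,L \right)} = - \frac{\left(L q - L\right) - 1}{9} = - \frac{\left(- L + L q\right) - 1}{9} = - \frac{-1 - L + L q}{9} = \frac{1}{9} + \frac{L}{9} - \frac{L q}{9}$)
$b{\left(o \right)} = \frac{1}{9} - \frac{o^{2}}{9} + \frac{10 o}{9}$ ($b{\left(o \right)} = \left(\frac{1}{9} + \frac{o}{9} - \frac{o o}{9}\right) + o = \left(\frac{1}{9} + \frac{o}{9} - \frac{o^{2}}{9}\right) + o = \left(\frac{1}{9} - \frac{o^{2}}{9} + \frac{o}{9}\right) + o = \frac{1}{9} - \frac{o^{2}}{9} + \frac{10 o}{9}$)
$\frac{b{\left(D \right)} - 308}{369 - 161} = \frac{\left(\frac{1}{9} - \frac{1^{2}}{9} + \frac{10}{9} \cdot 1\right) - 308}{369 - 161} = \frac{\left(\frac{1}{9} - \frac{1}{9} + \frac{10}{9}\right) - 308}{208} = \left(\left(\frac{1}{9} - \frac{1}{9} + \frac{10}{9}\right) - 308\right) \frac{1}{208} = \left(\frac{10}{9} - 308\right) \frac{1}{208} = \left(- \frac{2762}{9}\right) \frac{1}{208} = - \frac{1381}{936}$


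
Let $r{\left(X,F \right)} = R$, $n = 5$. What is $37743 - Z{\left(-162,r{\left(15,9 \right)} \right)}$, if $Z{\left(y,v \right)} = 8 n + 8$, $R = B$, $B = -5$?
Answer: $37695$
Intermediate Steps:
$R = -5$
$r{\left(X,F \right)} = -5$
$Z{\left(y,v \right)} = 48$ ($Z{\left(y,v \right)} = 8 \cdot 5 + 8 = 40 + 8 = 48$)
$37743 - Z{\left(-162,r{\left(15,9 \right)} \right)} = 37743 - 48 = 37695$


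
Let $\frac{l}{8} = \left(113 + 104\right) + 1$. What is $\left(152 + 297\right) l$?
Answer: $783056$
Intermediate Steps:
$l = 1744$ ($l = 8 \left(\left(113 + 104\right) + 1\right) = 8 \left(217 + 1\right) = 8 \cdot 218 = 1744$)
$\left(152 + 297\right) l = \left(152 + 297\right) 1744 = 449 \cdot 1744 = 783056$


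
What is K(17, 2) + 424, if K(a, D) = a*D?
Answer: 458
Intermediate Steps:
K(a, D) = D*a
K(17, 2) + 424 = 2*17 + 424 = 34 + 424 = 458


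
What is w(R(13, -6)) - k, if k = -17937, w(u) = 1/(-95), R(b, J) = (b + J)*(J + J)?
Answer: 1704014/95 ≈ 17937.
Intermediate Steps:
R(b, J) = 2*J*(J + b) (R(b, J) = (J + b)*(2*J) = 2*J*(J + b))
w(u) = -1/95
w(R(13, -6)) - k = -1/95 - 1*(-17937) = -1/95 + 17937 = 1704014/95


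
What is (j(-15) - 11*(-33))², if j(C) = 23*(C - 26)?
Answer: 336400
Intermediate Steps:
j(C) = -598 + 23*C (j(C) = 23*(-26 + C) = -598 + 23*C)
(j(-15) - 11*(-33))² = ((-598 + 23*(-15)) - 11*(-33))² = ((-598 - 345) + 363)² = (-943 + 363)² = (-580)² = 336400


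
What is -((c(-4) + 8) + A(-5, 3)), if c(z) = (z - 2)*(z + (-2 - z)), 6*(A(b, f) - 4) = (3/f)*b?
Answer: -139/6 ≈ -23.167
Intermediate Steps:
A(b, f) = 4 + b/(2*f) (A(b, f) = 4 + ((3/f)*b)/6 = 4 + (3*b/f)/6 = 4 + b/(2*f))
c(z) = 4 - 2*z (c(z) = (-2 + z)*(-2) = 4 - 2*z)
-((c(-4) + 8) + A(-5, 3)) = -(((4 - 2*(-4)) + 8) + (4 + (1/2)*(-5)/3)) = -(((4 + 8) + 8) + (4 + (1/2)*(-5)*(1/3))) = -((12 + 8) + (4 - 5/6)) = -(20 + 19/6) = -1*139/6 = -139/6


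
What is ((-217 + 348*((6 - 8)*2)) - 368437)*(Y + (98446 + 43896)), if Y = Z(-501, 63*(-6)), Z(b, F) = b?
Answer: -52487694686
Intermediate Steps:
Y = -501
((-217 + 348*((6 - 8)*2)) - 368437)*(Y + (98446 + 43896)) = ((-217 + 348*((6 - 8)*2)) - 368437)*(-501 + (98446 + 43896)) = ((-217 + 348*(-2*2)) - 368437)*(-501 + 142342) = ((-217 + 348*(-4)) - 368437)*141841 = ((-217 - 1392) - 368437)*141841 = (-1609 - 368437)*141841 = -370046*141841 = -52487694686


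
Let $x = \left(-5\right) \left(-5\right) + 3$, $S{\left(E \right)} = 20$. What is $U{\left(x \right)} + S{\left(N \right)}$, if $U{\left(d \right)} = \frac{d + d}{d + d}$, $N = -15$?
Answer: $21$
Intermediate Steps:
$x = 28$ ($x = 25 + 3 = 28$)
$U{\left(d \right)} = 1$ ($U{\left(d \right)} = \frac{2 d}{2 d} = 2 d \frac{1}{2 d} = 1$)
$U{\left(x \right)} + S{\left(N \right)} = 1 + 20 = 21$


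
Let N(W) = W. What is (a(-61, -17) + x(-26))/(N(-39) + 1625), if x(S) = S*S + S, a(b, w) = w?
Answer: 633/1586 ≈ 0.39912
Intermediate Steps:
x(S) = S + S**2 (x(S) = S**2 + S = S + S**2)
(a(-61, -17) + x(-26))/(N(-39) + 1625) = (-17 - 26*(1 - 26))/(-39 + 1625) = (-17 - 26*(-25))/1586 = (-17 + 650)*(1/1586) = 633*(1/1586) = 633/1586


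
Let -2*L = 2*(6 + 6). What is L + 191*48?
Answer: 9156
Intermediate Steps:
L = -12 (L = -(6 + 6) = -12 ≈ -12.000)
L + 191*48 = -12 + 191*48 = -12 + 9168 = 9156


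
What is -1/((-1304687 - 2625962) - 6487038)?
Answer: 1/10417687 ≈ 9.5991e-8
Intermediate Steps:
-1/((-1304687 - 2625962) - 6487038) = -1/(-3930649 - 6487038) = -1/(-10417687) = -1*(-1/10417687) = 1/10417687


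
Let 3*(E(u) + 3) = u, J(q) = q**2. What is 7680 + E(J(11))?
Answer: 23152/3 ≈ 7717.3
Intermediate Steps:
E(u) = -3 + u/3
7680 + E(J(11)) = 7680 + (-3 + (1/3)*11**2) = 7680 + (-3 + (1/3)*121) = 7680 + (-3 + 121/3) = 7680 + 112/3 = 23152/3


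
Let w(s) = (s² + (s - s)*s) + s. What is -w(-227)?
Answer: -51302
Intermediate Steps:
w(s) = s + s² (w(s) = (s² + 0*s) + s = (s² + 0) + s = s² + s = s + s²)
-w(-227) = -(-227)*(1 - 227) = -(-227)*(-226) = -1*51302 = -51302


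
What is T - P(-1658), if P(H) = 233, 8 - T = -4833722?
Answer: 4833497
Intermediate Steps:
T = 4833730 (T = 8 - 1*(-4833722) = 8 + 4833722 = 4833730)
T - P(-1658) = 4833730 - 1*233 = 4833730 - 233 = 4833497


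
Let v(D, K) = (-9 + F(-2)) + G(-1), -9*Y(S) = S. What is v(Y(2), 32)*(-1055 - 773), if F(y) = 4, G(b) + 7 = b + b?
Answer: 25592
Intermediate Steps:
Y(S) = -S/9
G(b) = -7 + 2*b (G(b) = -7 + (b + b) = -7 + 2*b)
v(D, K) = -14 (v(D, K) = (-9 + 4) + (-7 + 2*(-1)) = -5 + (-7 - 2) = -5 - 9 = -14)
v(Y(2), 32)*(-1055 - 773) = -14*(-1055 - 773) = -14*(-1828) = 25592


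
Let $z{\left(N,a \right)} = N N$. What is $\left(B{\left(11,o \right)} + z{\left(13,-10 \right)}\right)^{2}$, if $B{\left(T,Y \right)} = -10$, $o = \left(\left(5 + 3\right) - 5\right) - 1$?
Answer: $25281$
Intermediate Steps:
$o = 2$ ($o = \left(8 - 5\right) - 1 = 3 - 1 = 2$)
$z{\left(N,a \right)} = N^{2}$
$\left(B{\left(11,o \right)} + z{\left(13,-10 \right)}\right)^{2} = \left(-10 + 13^{2}\right)^{2} = \left(-10 + 169\right)^{2} = 159^{2} = 25281$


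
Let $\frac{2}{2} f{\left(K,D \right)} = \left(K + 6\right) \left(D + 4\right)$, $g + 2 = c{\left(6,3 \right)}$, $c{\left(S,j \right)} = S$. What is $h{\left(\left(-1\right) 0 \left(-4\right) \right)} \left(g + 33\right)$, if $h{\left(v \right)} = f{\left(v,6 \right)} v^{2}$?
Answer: $0$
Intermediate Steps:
$g = 4$ ($g = -2 + 6 = 4$)
$f{\left(K,D \right)} = \left(4 + D\right) \left(6 + K\right)$ ($f{\left(K,D \right)} = \left(K + 6\right) \left(D + 4\right) = \left(6 + K\right) \left(4 + D\right) = \left(4 + D\right) \left(6 + K\right)$)
$h{\left(v \right)} = v^{2} \left(60 + 10 v\right)$ ($h{\left(v \right)} = \left(24 + 4 v + 6 \cdot 6 + 6 v\right) v^{2} = \left(24 + 4 v + 36 + 6 v\right) v^{2} = \left(60 + 10 v\right) v^{2} = v^{2} \left(60 + 10 v\right)$)
$h{\left(\left(-1\right) 0 \left(-4\right) \right)} \left(g + 33\right) = 10 \left(\left(-1\right) 0 \left(-4\right)\right)^{2} \left(6 + \left(-1\right) 0 \left(-4\right)\right) \left(4 + 33\right) = 10 \left(0 \left(-4\right)\right)^{2} \left(6 + 0 \left(-4\right)\right) 37 = 10 \cdot 0^{2} \left(6 + 0\right) 37 = 10 \cdot 0 \cdot 6 \cdot 37 = 0 \cdot 37 = 0$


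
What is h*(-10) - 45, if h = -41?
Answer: 365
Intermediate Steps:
h*(-10) - 45 = -41*(-10) - 45 = 410 - 45 = 365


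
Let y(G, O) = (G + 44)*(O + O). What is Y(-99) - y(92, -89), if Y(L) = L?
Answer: 24109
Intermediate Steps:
y(G, O) = 2*O*(44 + G) (y(G, O) = (44 + G)*(2*O) = 2*O*(44 + G))
Y(-99) - y(92, -89) = -99 - 2*(-89)*(44 + 92) = -99 - 2*(-89)*136 = -99 - 1*(-24208) = -99 + 24208 = 24109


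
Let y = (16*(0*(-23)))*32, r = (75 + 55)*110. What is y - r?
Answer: -14300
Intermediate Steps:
r = 14300 (r = 130*110 = 14300)
y = 0 (y = (16*0)*32 = 0*32 = 0)
y - r = 0 - 1*14300 = 0 - 14300 = -14300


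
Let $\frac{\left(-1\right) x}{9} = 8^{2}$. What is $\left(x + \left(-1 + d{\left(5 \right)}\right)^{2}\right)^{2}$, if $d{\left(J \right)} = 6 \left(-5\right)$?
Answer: $148225$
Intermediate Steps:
$d{\left(J \right)} = -30$
$x = -576$ ($x = - 9 \cdot 8^{2} = \left(-9\right) 64 = -576$)
$\left(x + \left(-1 + d{\left(5 \right)}\right)^{2}\right)^{2} = \left(-576 + \left(-1 - 30\right)^{2}\right)^{2} = \left(-576 + \left(-31\right)^{2}\right)^{2} = \left(-576 + 961\right)^{2} = 385^{2} = 148225$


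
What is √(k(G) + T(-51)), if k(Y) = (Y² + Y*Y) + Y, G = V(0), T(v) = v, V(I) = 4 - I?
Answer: I*√15 ≈ 3.873*I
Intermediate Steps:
G = 4 (G = 4 - 1*0 = 4 + 0 = 4)
k(Y) = Y + 2*Y² (k(Y) = (Y² + Y²) + Y = 2*Y² + Y = Y + 2*Y²)
√(k(G) + T(-51)) = √(4*(1 + 2*4) - 51) = √(4*(1 + 8) - 51) = √(4*9 - 51) = √(36 - 51) = √(-15) = I*√15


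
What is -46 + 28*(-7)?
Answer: -242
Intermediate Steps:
-46 + 28*(-7) = -46 - 196 = -242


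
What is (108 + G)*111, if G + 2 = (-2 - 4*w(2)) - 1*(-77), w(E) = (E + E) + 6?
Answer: 15651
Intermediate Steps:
w(E) = 6 + 2*E (w(E) = 2*E + 6 = 6 + 2*E)
G = 33 (G = -2 + ((-2 - 4*(6 + 2*2)) - 1*(-77)) = -2 + ((-2 - 4*(6 + 4)) + 77) = -2 + ((-2 - 4*10) + 77) = -2 + ((-2 - 40) + 77) = -2 + (-42 + 77) = -2 + 35 = 33)
(108 + G)*111 = (108 + 33)*111 = 141*111 = 15651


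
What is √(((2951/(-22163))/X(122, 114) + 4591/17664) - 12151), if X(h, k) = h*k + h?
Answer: I*√676702296034159185091965/7462725360 ≈ 110.23*I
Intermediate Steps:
X(h, k) = h + h*k
√(((2951/(-22163))/X(122, 114) + 4591/17664) - 12151) = √(((2951/(-22163))/((122*(1 + 114))) + 4591/17664) - 12151) = √(((2951*(-1/22163))/((122*115)) + 4591*(1/17664)) - 12151) = √((-2951/22163/14030 + 4591/17664) - 12151) = √((-2951/22163*1/14030 + 4591/17664) - 12151) = √((-2951/310946890 + 4591/17664) - 12151) = √(31032718381/119403605760 - 12151) = √(-1450842180871379/119403605760) = I*√676702296034159185091965/7462725360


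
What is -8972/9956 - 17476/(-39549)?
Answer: -45210643/98437461 ≈ -0.45928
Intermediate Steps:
-8972/9956 - 17476/(-39549) = -8972*1/9956 - 17476*(-1/39549) = -2243/2489 + 17476/39549 = -45210643/98437461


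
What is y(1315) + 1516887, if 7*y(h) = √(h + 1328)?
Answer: 1516887 + √2643/7 ≈ 1.5169e+6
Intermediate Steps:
y(h) = √(1328 + h)/7 (y(h) = √(h + 1328)/7 = √(1328 + h)/7)
y(1315) + 1516887 = √(1328 + 1315)/7 + 1516887 = √2643/7 + 1516887 = 1516887 + √2643/7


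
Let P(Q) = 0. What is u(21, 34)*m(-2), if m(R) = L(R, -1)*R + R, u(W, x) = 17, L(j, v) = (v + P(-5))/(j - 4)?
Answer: -119/3 ≈ -39.667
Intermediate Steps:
L(j, v) = v/(-4 + j) (L(j, v) = (v + 0)/(j - 4) = v/(-4 + j))
m(R) = R - R/(-4 + R) (m(R) = (-1/(-4 + R))*R + R = -R/(-4 + R) + R = R - R/(-4 + R))
u(21, 34)*m(-2) = 17*(-2*(-5 - 2)/(-4 - 2)) = 17*(-2*(-7)/(-6)) = 17*(-2*(-⅙)*(-7)) = 17*(-7/3) = -119/3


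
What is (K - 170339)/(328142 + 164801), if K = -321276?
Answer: -491615/492943 ≈ -0.99731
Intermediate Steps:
(K - 170339)/(328142 + 164801) = (-321276 - 170339)/(328142 + 164801) = -491615/492943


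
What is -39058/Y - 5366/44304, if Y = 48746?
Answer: -497999167/539910696 ≈ -0.92237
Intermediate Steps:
-39058/Y - 5366/44304 = -39058/48746 - 5366/44304 = -39058*1/48746 - 5366*1/44304 = -19529/24373 - 2683/22152 = -497999167/539910696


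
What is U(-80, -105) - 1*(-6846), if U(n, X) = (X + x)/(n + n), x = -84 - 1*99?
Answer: 34239/5 ≈ 6847.8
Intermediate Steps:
x = -183 (x = -84 - 99 = -183)
U(n, X) = (-183 + X)/(2*n) (U(n, X) = (X - 183)/(n + n) = (-183 + X)/((2*n)) = (-183 + X)*(1/(2*n)) = (-183 + X)/(2*n))
U(-80, -105) - 1*(-6846) = (½)*(-183 - 105)/(-80) - 1*(-6846) = (½)*(-1/80)*(-288) + 6846 = 9/5 + 6846 = 34239/5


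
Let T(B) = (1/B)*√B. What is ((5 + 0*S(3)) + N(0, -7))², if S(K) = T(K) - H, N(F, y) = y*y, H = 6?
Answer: 2916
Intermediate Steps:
T(B) = B^(-½) (T(B) = √B/B = B^(-½))
N(F, y) = y²
S(K) = -6 + K^(-½) (S(K) = K^(-½) - 1*6 = K^(-½) - 6 = -6 + K^(-½))
((5 + 0*S(3)) + N(0, -7))² = ((5 + 0*(-6 + 3^(-½))) + (-7)²)² = ((5 + 0*(-6 + √3/3)) + 49)² = ((5 + 0) + 49)² = (5 + 49)² = 54² = 2916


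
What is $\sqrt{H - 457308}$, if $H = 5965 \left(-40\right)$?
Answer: $2 i \sqrt{173977} \approx 834.21 i$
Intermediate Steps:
$H = -238600$
$\sqrt{H - 457308} = \sqrt{-238600 - 457308} = \sqrt{-695908} = 2 i \sqrt{173977}$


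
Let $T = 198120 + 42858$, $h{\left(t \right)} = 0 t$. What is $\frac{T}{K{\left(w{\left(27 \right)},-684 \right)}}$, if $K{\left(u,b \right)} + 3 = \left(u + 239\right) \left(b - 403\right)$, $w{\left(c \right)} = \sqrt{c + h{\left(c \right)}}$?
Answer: $- \frac{62605120488}{67462059253} + \frac{785829258 \sqrt{3}}{67462059253} \approx -0.90783$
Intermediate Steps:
$h{\left(t \right)} = 0$
$w{\left(c \right)} = \sqrt{c}$ ($w{\left(c \right)} = \sqrt{c + 0} = \sqrt{c}$)
$T = 240978$
$K{\left(u,b \right)} = -3 + \left(-403 + b\right) \left(239 + u\right)$ ($K{\left(u,b \right)} = -3 + \left(u + 239\right) \left(b - 403\right) = -3 + \left(239 + u\right) \left(-403 + b\right) = -3 + \left(-403 + b\right) \left(239 + u\right)$)
$\frac{T}{K{\left(w{\left(27 \right)},-684 \right)}} = \frac{240978}{-96320 - 403 \sqrt{27} + 239 \left(-684\right) - 684 \sqrt{27}} = \frac{240978}{-96320 - 403 \cdot 3 \sqrt{3} - 163476 - 684 \cdot 3 \sqrt{3}} = \frac{240978}{-96320 - 1209 \sqrt{3} - 163476 - 2052 \sqrt{3}} = \frac{240978}{-259796 - 3261 \sqrt{3}}$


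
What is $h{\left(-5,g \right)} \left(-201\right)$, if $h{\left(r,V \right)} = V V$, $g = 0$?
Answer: $0$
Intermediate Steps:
$h{\left(r,V \right)} = V^{2}$
$h{\left(-5,g \right)} \left(-201\right) = 0^{2} \left(-201\right) = 0 \left(-201\right) = 0$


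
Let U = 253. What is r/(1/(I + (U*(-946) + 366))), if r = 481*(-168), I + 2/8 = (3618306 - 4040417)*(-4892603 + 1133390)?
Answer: -128226531948753966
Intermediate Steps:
I = 6347220634571/4 (I = -1/4 + (3618306 - 4040417)*(-4892603 + 1133390) = -1/4 - 422111*(-3759213) = -1/4 + 1586805158643 = 6347220634571/4 ≈ 1.5868e+12)
r = -80808
r/(1/(I + (U*(-946) + 366))) = -(128226551289179070 - 19340425104) = -80808/(1/(6347220634571/4 + (-239338 + 366))) = -80808/(1/(6347220634571/4 - 238972)) = -80808/(1/(6347219678683/4)) = -80808/4/6347219678683 = -80808*6347219678683/4 = -128226531948753966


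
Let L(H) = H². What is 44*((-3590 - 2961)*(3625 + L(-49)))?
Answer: -1736958344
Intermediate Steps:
44*((-3590 - 2961)*(3625 + L(-49))) = 44*((-3590 - 2961)*(3625 + (-49)²)) = 44*(-6551*(3625 + 2401)) = 44*(-6551*6026) = 44*(-39476326) = -1736958344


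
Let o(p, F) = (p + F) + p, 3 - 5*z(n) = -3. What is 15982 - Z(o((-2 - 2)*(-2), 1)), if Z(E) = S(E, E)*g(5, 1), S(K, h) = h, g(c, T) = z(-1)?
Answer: 79808/5 ≈ 15962.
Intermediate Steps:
z(n) = 6/5 (z(n) = ⅗ - ⅕*(-3) = ⅗ + ⅗ = 6/5)
g(c, T) = 6/5
o(p, F) = F + 2*p (o(p, F) = (F + p) + p = F + 2*p)
Z(E) = 6*E/5 (Z(E) = E*(6/5) = 6*E/5)
15982 - Z(o((-2 - 2)*(-2), 1)) = 15982 - 6*(1 + 2*((-2 - 2)*(-2)))/5 = 15982 - 6*(1 + 2*(-4*(-2)))/5 = 15982 - 6*(1 + 2*8)/5 = 15982 - 6*(1 + 16)/5 = 15982 - 6*17/5 = 15982 - 1*102/5 = 15982 - 102/5 = 79808/5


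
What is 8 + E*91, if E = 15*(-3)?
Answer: -4087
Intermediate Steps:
E = -45
8 + E*91 = 8 - 45*91 = 8 - 4095 = -4087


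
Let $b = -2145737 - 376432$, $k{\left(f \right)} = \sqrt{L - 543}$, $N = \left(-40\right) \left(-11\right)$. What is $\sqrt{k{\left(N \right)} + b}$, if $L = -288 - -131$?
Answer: $\sqrt{-2522169 + 10 i \sqrt{7}} \approx 0.008 + 1588.1 i$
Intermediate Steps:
$L = -157$ ($L = -288 + 131 = -157$)
$N = 440$
$k{\left(f \right)} = 10 i \sqrt{7}$ ($k{\left(f \right)} = \sqrt{-157 - 543} = \sqrt{-700} = 10 i \sqrt{7}$)
$b = -2522169$ ($b = -2145737 - 376432 = -2522169$)
$\sqrt{k{\left(N \right)} + b} = \sqrt{10 i \sqrt{7} - 2522169} = \sqrt{-2522169 + 10 i \sqrt{7}}$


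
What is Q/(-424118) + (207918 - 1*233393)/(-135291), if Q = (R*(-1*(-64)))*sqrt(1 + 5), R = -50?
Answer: 25475/135291 + 1600*sqrt(6)/212059 ≈ 0.20678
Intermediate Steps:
Q = -3200*sqrt(6) (Q = (-(-50)*(-64))*sqrt(1 + 5) = (-50*64)*sqrt(6) = -3200*sqrt(6) ≈ -7838.4)
Q/(-424118) + (207918 - 1*233393)/(-135291) = -3200*sqrt(6)/(-424118) + (207918 - 1*233393)/(-135291) = -3200*sqrt(6)*(-1/424118) + (207918 - 233393)*(-1/135291) = 1600*sqrt(6)/212059 - 25475*(-1/135291) = 1600*sqrt(6)/212059 + 25475/135291 = 25475/135291 + 1600*sqrt(6)/212059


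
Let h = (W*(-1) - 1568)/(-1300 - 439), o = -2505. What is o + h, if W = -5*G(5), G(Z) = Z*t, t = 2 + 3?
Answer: -117696/47 ≈ -2504.2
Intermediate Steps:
t = 5
G(Z) = 5*Z (G(Z) = Z*5 = 5*Z)
W = -125 (W = -25*5 = -5*25 = -125)
h = 39/47 (h = (-125*(-1) - 1568)/(-1300 - 439) = (125 - 1568)/(-1739) = -1443*(-1/1739) = 39/47 ≈ 0.82979)
o + h = -2505 + 39/47 = -117696/47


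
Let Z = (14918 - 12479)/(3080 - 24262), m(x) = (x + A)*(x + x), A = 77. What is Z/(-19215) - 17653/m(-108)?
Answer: -399164933297/151408512360 ≈ -2.6363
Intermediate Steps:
m(x) = 2*x*(77 + x) (m(x) = (x + 77)*(x + x) = (77 + x)*(2*x) = 2*x*(77 + x))
Z = -2439/21182 (Z = 2439/(-21182) = 2439*(-1/21182) = -2439/21182 ≈ -0.11514)
Z/(-19215) - 17653/m(-108) = -2439/21182/(-19215) - 17653*(-1/(216*(77 - 108))) = -2439/21182*(-1/19215) - 17653/(2*(-108)*(-31)) = 271/45223570 - 17653/6696 = -399164933297/151408512360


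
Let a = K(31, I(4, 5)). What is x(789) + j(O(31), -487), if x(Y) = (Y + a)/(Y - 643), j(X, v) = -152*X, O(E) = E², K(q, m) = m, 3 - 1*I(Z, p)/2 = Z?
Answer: -21325725/146 ≈ -1.4607e+5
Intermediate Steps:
I(Z, p) = 6 - 2*Z
a = -2 (a = 6 - 2*4 = 6 - 8 = -2)
x(Y) = (-2 + Y)/(-643 + Y) (x(Y) = (Y - 2)/(Y - 643) = (-2 + Y)/(-643 + Y))
x(789) + j(O(31), -487) = (-2 + 789)/(-643 + 789) - 152*31² = 787/146 - 152*961 = (1/146)*787 - 146072 = 787/146 - 146072 = -21325725/146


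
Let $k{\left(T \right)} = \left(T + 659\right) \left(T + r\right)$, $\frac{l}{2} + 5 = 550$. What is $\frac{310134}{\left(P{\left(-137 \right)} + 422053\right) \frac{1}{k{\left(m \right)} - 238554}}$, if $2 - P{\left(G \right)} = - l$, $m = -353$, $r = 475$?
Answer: $- \frac{62405783748}{423145} \approx -1.4748 \cdot 10^{5}$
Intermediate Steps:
$l = 1090$ ($l = -10 + 2 \cdot 550 = -10 + 1100 = 1090$)
$k{\left(T \right)} = \left(475 + T\right) \left(659 + T\right)$ ($k{\left(T \right)} = \left(T + 659\right) \left(T + 475\right) = \left(659 + T\right) \left(475 + T\right) = \left(475 + T\right) \left(659 + T\right)$)
$P{\left(G \right)} = 1092$ ($P{\left(G \right)} = 2 - \left(-1\right) 1090 = 2 - -1090 = 2 + 1090 = 1092$)
$\frac{310134}{\left(P{\left(-137 \right)} + 422053\right) \frac{1}{k{\left(m \right)} - 238554}} = \frac{310134}{\left(1092 + 422053\right) \frac{1}{\left(313025 + \left(-353\right)^{2} + 1134 \left(-353\right)\right) - 238554}} = \frac{310134}{423145 \frac{1}{\left(313025 + 124609 - 400302\right) - 238554}} = \frac{310134}{423145 \frac{1}{37332 - 238554}} = \frac{310134}{423145 \frac{1}{-201222}} = \frac{310134}{423145 \left(- \frac{1}{201222}\right)} = \frac{310134}{- \frac{423145}{201222}} = 310134 \left(- \frac{201222}{423145}\right) = - \frac{62405783748}{423145}$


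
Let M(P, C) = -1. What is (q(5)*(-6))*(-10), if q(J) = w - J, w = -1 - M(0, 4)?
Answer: -300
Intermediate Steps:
w = 0 (w = -1 - 1*(-1) = -1 + 1 = 0)
q(J) = -J (q(J) = 0 - J = -J)
(q(5)*(-6))*(-10) = (-1*5*(-6))*(-10) = -5*(-6)*(-10) = 30*(-10) = -300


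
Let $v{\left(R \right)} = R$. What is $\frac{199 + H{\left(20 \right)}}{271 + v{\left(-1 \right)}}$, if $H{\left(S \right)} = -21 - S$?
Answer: $\frac{79}{135} \approx 0.58519$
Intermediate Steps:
$\frac{199 + H{\left(20 \right)}}{271 + v{\left(-1 \right)}} = \frac{199 - 41}{271 - 1} = \frac{199 - 41}{270} = \left(199 - 41\right) \frac{1}{270} = 158 \cdot \frac{1}{270} = \frac{79}{135}$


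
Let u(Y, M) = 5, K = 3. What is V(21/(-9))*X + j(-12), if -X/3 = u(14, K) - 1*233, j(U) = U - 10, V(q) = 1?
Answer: 662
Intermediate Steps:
j(U) = -10 + U
X = 684 (X = -3*(5 - 1*233) = -3*(5 - 233) = -3*(-228) = 684)
V(21/(-9))*X + j(-12) = 1*684 + (-10 - 12) = 684 - 22 = 662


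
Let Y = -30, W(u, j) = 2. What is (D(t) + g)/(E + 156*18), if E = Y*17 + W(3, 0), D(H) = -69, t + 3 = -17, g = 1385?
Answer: 329/575 ≈ 0.57217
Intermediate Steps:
t = -20 (t = -3 - 17 = -20)
E = -508 (E = -30*17 + 2 = -510 + 2 = -508)
(D(t) + g)/(E + 156*18) = (-69 + 1385)/(-508 + 156*18) = 1316/(-508 + 2808) = 1316/2300 = 1316*(1/2300) = 329/575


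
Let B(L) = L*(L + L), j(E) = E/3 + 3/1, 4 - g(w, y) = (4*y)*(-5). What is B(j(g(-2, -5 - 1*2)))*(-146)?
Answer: -4709668/9 ≈ -5.2330e+5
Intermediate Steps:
g(w, y) = 4 + 20*y (g(w, y) = 4 - 4*y*(-5) = 4 - (-20)*y = 4 + 20*y)
j(E) = 3 + E/3 (j(E) = E*(⅓) + 3*1 = E/3 + 3 = 3 + E/3)
B(L) = 2*L² (B(L) = L*(2*L) = 2*L²)
B(j(g(-2, -5 - 1*2)))*(-146) = (2*(3 + (4 + 20*(-5 - 1*2))/3)²)*(-146) = (2*(3 + (4 + 20*(-5 - 2))/3)²)*(-146) = (2*(3 + (4 + 20*(-7))/3)²)*(-146) = (2*(3 + (4 - 140)/3)²)*(-146) = (2*(3 + (⅓)*(-136))²)*(-146) = (2*(3 - 136/3)²)*(-146) = (2*(-127/3)²)*(-146) = (2*(16129/9))*(-146) = (32258/9)*(-146) = -4709668/9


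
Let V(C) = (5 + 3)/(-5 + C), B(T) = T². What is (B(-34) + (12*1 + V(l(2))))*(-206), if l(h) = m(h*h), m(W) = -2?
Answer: -1682608/7 ≈ -2.4037e+5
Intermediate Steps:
l(h) = -2
V(C) = 8/(-5 + C)
(B(-34) + (12*1 + V(l(2))))*(-206) = ((-34)² + (12*1 + 8/(-5 - 2)))*(-206) = (1156 + (12 + 8/(-7)))*(-206) = (1156 + (12 + 8*(-⅐)))*(-206) = (1156 + (12 - 8/7))*(-206) = (1156 + 76/7)*(-206) = (8168/7)*(-206) = -1682608/7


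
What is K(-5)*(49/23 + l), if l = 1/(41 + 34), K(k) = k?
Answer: -3698/345 ≈ -10.719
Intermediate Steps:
l = 1/75 ≈ 0.013333
K(-5)*(49/23 + l) = -5*(49/23 + 1/75) = -5*3698/1725 = -3698/345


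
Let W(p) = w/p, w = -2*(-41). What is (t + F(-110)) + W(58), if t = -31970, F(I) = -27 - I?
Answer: -924682/29 ≈ -31886.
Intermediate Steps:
w = 82
W(p) = 82/p
(t + F(-110)) + W(58) = (-31970 + (-27 - 1*(-110))) + 82/58 = (-31970 + (-27 + 110)) + 82*(1/58) = (-31970 + 83) + 41/29 = -31887 + 41/29 = -924682/29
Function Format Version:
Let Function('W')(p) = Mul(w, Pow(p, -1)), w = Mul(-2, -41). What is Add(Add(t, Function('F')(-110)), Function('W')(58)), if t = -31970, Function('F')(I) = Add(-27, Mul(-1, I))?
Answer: Rational(-924682, 29) ≈ -31886.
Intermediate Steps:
w = 82
Function('W')(p) = Mul(82, Pow(p, -1))
Add(Add(t, Function('F')(-110)), Function('W')(58)) = Add(Add(-31970, Add(-27, Mul(-1, -110))), Mul(82, Pow(58, -1))) = Add(Add(-31970, Add(-27, 110)), Mul(82, Rational(1, 58))) = Add(Add(-31970, 83), Rational(41, 29)) = Add(-31887, Rational(41, 29)) = Rational(-924682, 29)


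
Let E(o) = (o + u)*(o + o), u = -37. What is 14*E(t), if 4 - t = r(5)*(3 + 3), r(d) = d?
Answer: 45864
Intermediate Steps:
t = -26 (t = 4 - 5*(3 + 3) = 4 - 5*6 = 4 - 1*30 = 4 - 30 = -26)
E(o) = 2*o*(-37 + o) (E(o) = (o - 37)*(o + o) = (-37 + o)*(2*o) = 2*o*(-37 + o))
14*E(t) = 14*(2*(-26)*(-37 - 26)) = 14*(2*(-26)*(-63)) = 14*3276 = 45864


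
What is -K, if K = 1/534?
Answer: -1/534 ≈ -0.0018727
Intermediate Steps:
K = 1/534 ≈ 0.0018727
-K = -1*1/534 = -1/534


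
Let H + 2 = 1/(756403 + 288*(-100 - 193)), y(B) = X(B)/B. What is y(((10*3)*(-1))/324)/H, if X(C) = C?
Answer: -672019/1344037 ≈ -0.50000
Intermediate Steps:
y(B) = 1 (y(B) = B/B = 1)
H = -1344037/672019 (H = -2 + 1/(756403 + 288*(-100 - 193)) = -2 + 1/(756403 + 288*(-293)) = -2 + 1/(756403 - 84384) = -2 + 1/672019 = -1344037/672019 ≈ -2.0000)
y(((10*3)*(-1))/324)/H = 1/(-1344037/672019) = 1*(-672019/1344037) = -672019/1344037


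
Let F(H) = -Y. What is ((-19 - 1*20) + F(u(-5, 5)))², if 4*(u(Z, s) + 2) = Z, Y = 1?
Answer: 1600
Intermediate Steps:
u(Z, s) = -2 + Z/4
F(H) = -1 (F(H) = -1*1 = -1)
((-19 - 1*20) + F(u(-5, 5)))² = ((-19 - 1*20) - 1)² = ((-19 - 20) - 1)² = (-39 - 1)² = (-40)² = 1600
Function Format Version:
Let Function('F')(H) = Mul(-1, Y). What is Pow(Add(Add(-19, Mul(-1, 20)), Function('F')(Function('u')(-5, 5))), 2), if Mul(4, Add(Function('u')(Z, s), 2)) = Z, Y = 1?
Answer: 1600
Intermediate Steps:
Function('u')(Z, s) = Add(-2, Mul(Rational(1, 4), Z))
Function('F')(H) = -1 (Function('F')(H) = Mul(-1, 1) = -1)
Pow(Add(Add(-19, Mul(-1, 20)), Function('F')(Function('u')(-5, 5))), 2) = Pow(Add(Add(-19, Mul(-1, 20)), -1), 2) = Pow(Add(Add(-19, -20), -1), 2) = Pow(Add(-39, -1), 2) = Pow(-40, 2) = 1600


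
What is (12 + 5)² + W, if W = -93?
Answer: 196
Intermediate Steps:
(12 + 5)² + W = (12 + 5)² - 93 = 17² - 93 = 289 - 93 = 196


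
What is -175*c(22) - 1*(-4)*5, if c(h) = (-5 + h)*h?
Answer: -65430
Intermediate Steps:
c(h) = h*(-5 + h)
-175*c(22) - 1*(-4)*5 = -3850*(-5 + 22) - 1*(-4)*5 = -3850*17 + 4*5 = -175*374 + 20 = -65450 + 20 = -65430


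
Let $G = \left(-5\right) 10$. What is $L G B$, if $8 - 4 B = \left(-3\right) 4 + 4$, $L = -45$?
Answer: $9000$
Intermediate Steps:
$B = 4$ ($B = 2 - \frac{\left(-3\right) 4 + 4}{4} = 2 - \frac{-12 + 4}{4} = 2 - -2 = 2 + 2 = 4$)
$G = -50$
$L G B = \left(-45\right) \left(-50\right) 4 = 2250 \cdot 4 = 9000$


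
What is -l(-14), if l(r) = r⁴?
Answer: -38416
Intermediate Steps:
-l(-14) = -1*(-14)⁴ = -1*38416 = -38416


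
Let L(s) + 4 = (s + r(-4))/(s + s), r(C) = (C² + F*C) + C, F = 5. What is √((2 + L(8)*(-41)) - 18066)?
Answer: 10*I*√179 ≈ 133.79*I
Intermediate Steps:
r(C) = C² + 6*C (r(C) = (C² + 5*C) + C = C² + 6*C)
L(s) = -4 + (-8 + s)/(2*s) (L(s) = -4 + (s - 4*(6 - 4))/(s + s) = -4 + (s - 4*2)/((2*s)) = -4 + (s - 8)*(1/(2*s)) = -4 + (-8 + s)*(1/(2*s)) = -4 + (-8 + s)/(2*s))
√((2 + L(8)*(-41)) - 18066) = √((2 + (-7/2 - 4/8)*(-41)) - 18066) = √((2 + (-7/2 - 4*⅛)*(-41)) - 18066) = √((2 + (-7/2 - ½)*(-41)) - 18066) = √((2 - 4*(-41)) - 18066) = √((2 + 164) - 18066) = √(166 - 18066) = √(-17900) = 10*I*√179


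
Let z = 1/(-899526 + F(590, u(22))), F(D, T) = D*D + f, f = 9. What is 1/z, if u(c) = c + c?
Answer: -551417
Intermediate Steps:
u(c) = 2*c
F(D, T) = 9 + D² (F(D, T) = D*D + 9 = D² + 9 = 9 + D²)
z = -1/551417 (z = 1/(-899526 + (9 + 590²)) = 1/(-899526 + (9 + 348100)) = 1/(-899526 + 348109) = 1/(-551417) = -1/551417 ≈ -1.8135e-6)
1/z = 1/(-1/551417) = -551417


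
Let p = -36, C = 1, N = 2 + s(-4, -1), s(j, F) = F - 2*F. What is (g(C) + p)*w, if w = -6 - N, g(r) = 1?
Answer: 315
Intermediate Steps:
s(j, F) = -F
N = 3 (N = 2 - 1*(-1) = 2 + 1 = 3)
w = -9 (w = -6 - 1*3 = -6 - 3 = -9)
(g(C) + p)*w = (1 - 36)*(-9) = -35*(-9) = 315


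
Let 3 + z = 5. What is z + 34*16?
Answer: 546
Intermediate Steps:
z = 2 (z = -3 + 5 = 2)
z + 34*16 = 2 + 34*16 = 2 + 544 = 546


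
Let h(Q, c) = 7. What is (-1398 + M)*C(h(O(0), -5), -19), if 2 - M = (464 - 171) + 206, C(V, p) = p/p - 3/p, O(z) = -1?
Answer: -41690/19 ≈ -2194.2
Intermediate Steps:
C(V, p) = 1 - 3/p
M = -497 (M = 2 - ((464 - 171) + 206) = 2 - (293 + 206) = 2 - 1*499 = 2 - 499 = -497)
(-1398 + M)*C(h(O(0), -5), -19) = (-1398 - 497)*((-3 - 19)/(-19)) = -(-1895)*(-22)/19 = -1895*22/19 = -41690/19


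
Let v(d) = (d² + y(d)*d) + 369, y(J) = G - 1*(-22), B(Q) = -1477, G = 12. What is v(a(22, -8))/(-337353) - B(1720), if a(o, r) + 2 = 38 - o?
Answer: 166089780/112451 ≈ 1477.0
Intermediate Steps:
a(o, r) = 36 - o (a(o, r) = -2 + (38 - o) = 36 - o)
y(J) = 34 (y(J) = 12 - 1*(-22) = 12 + 22 = 34)
v(d) = 369 + d² + 34*d (v(d) = (d² + 34*d) + 369 = 369 + d² + 34*d)
v(a(22, -8))/(-337353) - B(1720) = (369 + (36 - 1*22)² + 34*(36 - 1*22))/(-337353) - 1*(-1477) = (369 + (36 - 22)² + 34*(36 - 22))*(-1/337353) + 1477 = (369 + 14² + 34*14)*(-1/337353) + 1477 = (369 + 196 + 476)*(-1/337353) + 1477 = 1041*(-1/337353) + 1477 = -347/112451 + 1477 = 166089780/112451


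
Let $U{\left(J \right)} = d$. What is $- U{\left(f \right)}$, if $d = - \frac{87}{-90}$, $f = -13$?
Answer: $- \frac{29}{30} \approx -0.96667$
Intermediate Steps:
$d = \frac{29}{30}$ ($d = \left(-87\right) \left(- \frac{1}{90}\right) = \frac{29}{30} \approx 0.96667$)
$U{\left(J \right)} = \frac{29}{30}$
$- U{\left(f \right)} = \left(-1\right) \frac{29}{30} = - \frac{29}{30}$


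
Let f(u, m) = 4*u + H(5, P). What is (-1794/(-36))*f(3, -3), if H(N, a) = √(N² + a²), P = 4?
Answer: 598 + 299*√41/6 ≈ 917.09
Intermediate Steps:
f(u, m) = √41 + 4*u (f(u, m) = 4*u + √(5² + 4²) = 4*u + √(25 + 16) = 4*u + √41 = √41 + 4*u)
(-1794/(-36))*f(3, -3) = (-1794/(-36))*(√41 + 4*3) = (-1794*(-1)/36)*(√41 + 12) = (-39*(-23/18))*(12 + √41) = 299*(12 + √41)/6 = 598 + 299*√41/6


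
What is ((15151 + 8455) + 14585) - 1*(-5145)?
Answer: 43336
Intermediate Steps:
((15151 + 8455) + 14585) - 1*(-5145) = (23606 + 14585) + 5145 = 38191 + 5145 = 43336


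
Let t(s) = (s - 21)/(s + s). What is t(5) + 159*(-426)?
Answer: -338678/5 ≈ -67736.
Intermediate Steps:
t(s) = (-21 + s)/(2*s) (t(s) = (-21 + s)/((2*s)) = (-21 + s)*(1/(2*s)) = (-21 + s)/(2*s))
t(5) + 159*(-426) = (½)*(-21 + 5)/5 + 159*(-426) = (½)*(⅕)*(-16) - 67734 = -8/5 - 67734 = -338678/5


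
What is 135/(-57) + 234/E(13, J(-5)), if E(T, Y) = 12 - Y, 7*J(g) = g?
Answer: 27117/1691 ≈ 16.036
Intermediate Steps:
J(g) = g/7
135/(-57) + 234/E(13, J(-5)) = 135/(-57) + 234/(12 - (-5)/7) = 135*(-1/57) + 234/(12 - 1*(-5/7)) = -45/19 + 234/(12 + 5/7) = -45/19 + 234/(89/7) = -45/19 + 234*(7/89) = -45/19 + 1638/89 = 27117/1691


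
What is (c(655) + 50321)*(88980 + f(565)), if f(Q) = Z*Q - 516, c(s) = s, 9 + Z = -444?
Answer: -8537511456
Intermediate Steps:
Z = -453 (Z = -9 - 444 = -453)
f(Q) = -516 - 453*Q (f(Q) = -453*Q - 516 = -516 - 453*Q)
(c(655) + 50321)*(88980 + f(565)) = (655 + 50321)*(88980 + (-516 - 453*565)) = 50976*(88980 + (-516 - 255945)) = 50976*(88980 - 256461) = 50976*(-167481) = -8537511456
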